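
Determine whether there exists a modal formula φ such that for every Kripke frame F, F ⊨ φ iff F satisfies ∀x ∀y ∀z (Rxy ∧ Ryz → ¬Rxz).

No — not modally definable

Any modally definable frame class is closed under surjective bounded morphisms.
The 7-cycle (worlds w0,w1,w2,w3,w4,w5,w6 with w0→w1→w2→w3→w4→w5→w6→w0) is intransitive. Mapping every world to a single reflexive point • is a surjective bounded morphism; the reflexive point is not intransitive (R••∧R•• but R••).
Hence intransitivity is not modally definable.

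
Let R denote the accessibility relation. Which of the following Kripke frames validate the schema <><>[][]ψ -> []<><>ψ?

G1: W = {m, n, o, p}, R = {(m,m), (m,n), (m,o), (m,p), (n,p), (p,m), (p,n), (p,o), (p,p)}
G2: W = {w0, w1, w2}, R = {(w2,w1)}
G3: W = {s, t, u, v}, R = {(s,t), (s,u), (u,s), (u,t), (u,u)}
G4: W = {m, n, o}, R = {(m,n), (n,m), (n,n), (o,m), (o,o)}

G2, G4

Frame correspondent (Sahlqvist): forall x forall y forall z ((x R^2 y & xRz) -> exists w (y R^2 w & z R^2 w)) — i.e. a generalized confluence (Geach) condition.
G1: fails — mR²m, mRo but no w with mR²w and oR²w.
G2: holds.
G3: fails — sR²s, sRt but no w with sR²w and tR²w.
G4: holds.
Valid on: G2, G4.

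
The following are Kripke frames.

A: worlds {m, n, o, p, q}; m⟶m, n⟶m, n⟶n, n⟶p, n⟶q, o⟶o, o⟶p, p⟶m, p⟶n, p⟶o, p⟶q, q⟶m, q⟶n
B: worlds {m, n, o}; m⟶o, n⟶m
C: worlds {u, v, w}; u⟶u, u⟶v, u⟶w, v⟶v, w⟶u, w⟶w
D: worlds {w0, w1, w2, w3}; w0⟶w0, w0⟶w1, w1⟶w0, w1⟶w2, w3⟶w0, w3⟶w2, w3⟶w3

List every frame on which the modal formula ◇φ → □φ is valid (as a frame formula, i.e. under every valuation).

B

Frame correspondent (Sahlqvist): ∀x ∀y ∀z (Rxy ∧ Rxz → y = z) — i.e. partial functionality.
A: fails — n sees both m and n.
B: holds.
C: fails — u sees both u and v.
D: fails — w0 sees both w0 and w1.
Valid on: B.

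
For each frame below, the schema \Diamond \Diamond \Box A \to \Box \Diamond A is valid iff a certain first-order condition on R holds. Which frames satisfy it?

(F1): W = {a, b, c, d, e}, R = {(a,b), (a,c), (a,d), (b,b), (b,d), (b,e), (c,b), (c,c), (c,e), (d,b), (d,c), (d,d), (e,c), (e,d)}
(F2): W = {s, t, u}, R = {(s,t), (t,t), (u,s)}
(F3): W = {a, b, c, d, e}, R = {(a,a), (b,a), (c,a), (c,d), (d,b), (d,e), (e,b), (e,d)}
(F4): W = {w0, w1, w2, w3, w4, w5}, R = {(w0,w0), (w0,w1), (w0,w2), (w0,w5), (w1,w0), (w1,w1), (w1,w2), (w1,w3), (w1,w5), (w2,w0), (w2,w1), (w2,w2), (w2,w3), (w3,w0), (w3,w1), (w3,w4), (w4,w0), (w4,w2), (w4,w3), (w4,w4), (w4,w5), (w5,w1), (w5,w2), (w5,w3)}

(F1), (F2), (F4)

This is the axiom for a generalized confluence (Geach) condition; its first-order frame correspondent is \forall x \forall y \forall z ((x R^2 y \wedge xRz) \to \exists w (yRw \wedge zRw)).
(F1): satisfies the condition.
(F2): satisfies the condition.
(F3): fails — cR²a, cRd but no w with aRw and dRw.
(F4): satisfies the condition.
Valid on: (F1), (F2), (F4).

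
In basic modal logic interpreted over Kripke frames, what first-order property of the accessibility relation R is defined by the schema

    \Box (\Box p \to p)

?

Suppose □(□p→p) is valid. Take Rxy and set V(p)={w : Ryw}. Then at y, □p holds; since □(□p→p) at x, □p→p at y, so p at y, i.e. Ryy.

Shift-reflexivity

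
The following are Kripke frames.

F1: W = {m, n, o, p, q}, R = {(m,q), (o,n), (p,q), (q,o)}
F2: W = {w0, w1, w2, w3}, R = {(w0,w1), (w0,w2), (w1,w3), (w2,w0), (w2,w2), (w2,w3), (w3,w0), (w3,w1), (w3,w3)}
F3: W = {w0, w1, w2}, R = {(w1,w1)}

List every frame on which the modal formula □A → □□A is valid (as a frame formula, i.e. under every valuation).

Frame correspondent (Sahlqvist): ∀x ∀y ∀z (Rxy ∧ Ryz → Rxz) — i.e. transitivity.
F1: fails — Rmq and Rqo but not Rmo.
F2: fails — Rw1w3 and Rw3w1 but not Rw1w1.
F3: satisfies the condition.

F3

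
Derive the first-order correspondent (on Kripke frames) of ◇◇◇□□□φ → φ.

∀x ∀y (xR³y → ∃w (yR³w ∧ x = w))

This is a Sahlqvist (Geach-type) schema ◇^3□^3φ → □^0◇^0φ.
Minimal-valuation argument: fix x; take any y with xR^3y and any z with xR^0z. Set V(φ) to the set of worlds R-reachable from y in exactly 3 steps. Then □^3φ holds at y, so the antecedent holds at x; validity forces ◇^0φ at z, giving a w with zR^0w and yR^3w.
First-order correspondent: ∀x ∀y (xR³y → ∃w (yR³w ∧ x = w)).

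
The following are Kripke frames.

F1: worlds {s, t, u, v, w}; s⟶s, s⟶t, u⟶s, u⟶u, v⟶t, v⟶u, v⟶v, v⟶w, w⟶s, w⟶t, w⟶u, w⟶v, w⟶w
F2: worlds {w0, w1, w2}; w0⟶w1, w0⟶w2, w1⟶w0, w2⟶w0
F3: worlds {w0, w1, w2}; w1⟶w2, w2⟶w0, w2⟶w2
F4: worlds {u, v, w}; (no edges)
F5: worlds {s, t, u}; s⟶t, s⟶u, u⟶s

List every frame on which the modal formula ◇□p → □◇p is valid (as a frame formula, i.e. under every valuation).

F2, F4

This is the axiom for convergence; its first-order frame correspondent is ∀x ∀y ∀z (Rxy ∧ Rxz → ∃w (Ryw ∧ Rzw)).
F1: fails — Rss and Rst but s and t have no common successor.
F2: ✓.
F3: fails — Rw2w0 and Rw2w0 but w0 and w0 have no common successor.
F4: ✓.
F5: fails — Rsu and Rst but u and t have no common successor.
Valid on: F2, F4.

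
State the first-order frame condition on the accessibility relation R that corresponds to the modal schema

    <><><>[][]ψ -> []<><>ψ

forall x forall y forall z ((x R^3 y & xRz) -> exists w (y R^2 w & z R^2 w))

This is a Sahlqvist (Geach-type) schema ◇^3□^2ψ → □^1◇^2ψ.
Minimal-valuation argument: fix x; take any y with xR^3y and any z with xR^1z. Set V(ψ) to the set of worlds R-reachable from y in exactly 2 steps. Then □^2ψ holds at y, so the antecedent holds at x; validity forces ◇^2ψ at z, giving a w with zR^2w and yR^2w.
First-order correspondent: forall x forall y forall z ((x R^3 y & xRz) -> exists w (y R^2 w & z R^2 w)).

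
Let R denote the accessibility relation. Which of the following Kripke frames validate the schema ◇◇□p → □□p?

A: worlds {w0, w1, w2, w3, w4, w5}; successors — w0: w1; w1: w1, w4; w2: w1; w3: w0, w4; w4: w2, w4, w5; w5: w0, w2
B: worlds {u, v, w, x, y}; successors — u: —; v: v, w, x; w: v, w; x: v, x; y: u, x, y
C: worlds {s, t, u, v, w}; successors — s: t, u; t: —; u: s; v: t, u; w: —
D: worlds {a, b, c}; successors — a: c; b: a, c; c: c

The schema corresponds to a generalized confluence (Geach) condition: ∀x ∀y ∀z ((xR²y ∧ xR²z) → ∃w (yRw ∧ z = w)).
A: fails — w0R²w4, w0R²w1 but no w with w4Rw and w1=w.
B: fails — vR²w, vR²x but no t with wRt and x=t.
C: fails — sR²s, sR²s but no w* with sRw* and s=w*.
D: condition met.

D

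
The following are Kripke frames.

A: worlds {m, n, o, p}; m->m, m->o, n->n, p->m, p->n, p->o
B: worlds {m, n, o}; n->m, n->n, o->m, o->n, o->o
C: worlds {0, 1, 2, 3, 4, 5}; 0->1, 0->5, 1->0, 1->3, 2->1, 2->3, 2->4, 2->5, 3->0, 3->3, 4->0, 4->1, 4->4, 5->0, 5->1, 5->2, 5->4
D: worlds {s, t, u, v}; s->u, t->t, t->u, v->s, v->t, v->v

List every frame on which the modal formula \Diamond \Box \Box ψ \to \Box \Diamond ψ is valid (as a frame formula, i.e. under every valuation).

Frame correspondent (Sahlqvist): \forall x \forall y \forall z ((xRy \wedge xRz) \to \exists w (y R^2 w \wedge zRw)) — i.e. a generalized confluence (Geach) condition.
A: fails — mRm, mRo but no w with mR²w and oRw.
B: fails — nRm, nRm but no w with mR²w and mRw.
C: condition met.
D: fails — sRu, sRu but no w with uR²w and uRw.
Valid on: C.

C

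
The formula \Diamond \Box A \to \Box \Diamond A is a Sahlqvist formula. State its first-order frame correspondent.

Suppose ◇□A→□◇A is valid. Take Rxy, Rxz and set V(A)={w : Ryw}. Then □A at y so ◇□A at x, so □◇A at x, so ◇A at z, giving w with Rzw and Ryw.
Conversely, any frame satisfying \forall x \forall y \forall z (Rxy \wedge Rxz \to \exists w (Ryw \wedge Rzw)) validates the schema.
So the correspondent is convergence.

Convergence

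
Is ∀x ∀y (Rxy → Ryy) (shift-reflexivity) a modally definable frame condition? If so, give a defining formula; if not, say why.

This is a Sahlqvist condition; the T□ axiom □(□p → p) defines it.

Yes, by □(□p → p)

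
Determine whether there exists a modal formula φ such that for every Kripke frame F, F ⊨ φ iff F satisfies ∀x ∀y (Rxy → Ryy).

This is a Sahlqvist condition; the T□ axiom □(□p → p) defines it.
Suppose □(□p→p) is valid. Take Rxy and set V(p)={w : Ryw}. Then at y, □p holds; since □(□p→p) at x, □p→p at y, so p at y, i.e. Ryy.

Yes, by □(□p → p)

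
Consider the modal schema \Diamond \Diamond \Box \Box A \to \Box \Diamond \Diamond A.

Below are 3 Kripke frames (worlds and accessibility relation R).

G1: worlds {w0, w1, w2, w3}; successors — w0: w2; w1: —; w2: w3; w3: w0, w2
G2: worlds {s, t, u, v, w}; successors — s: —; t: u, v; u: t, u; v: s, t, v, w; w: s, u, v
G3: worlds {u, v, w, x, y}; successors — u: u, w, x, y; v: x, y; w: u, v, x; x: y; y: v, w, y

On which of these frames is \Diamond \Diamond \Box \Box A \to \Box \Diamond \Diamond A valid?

Frame correspondent (Sahlqvist): \forall x \forall y \forall z ((x R^2 y \wedge xRz) \to \exists w (y R^2 w \wedge z R^2 w)) — i.e. a generalized confluence (Geach) condition.
G1: fails — w3R²w2, w3Rw0 but no w with w2R²w and w0R²w.
G2: fails — tR²s, tRu but no w* with sR²w* and uR²w*.
G3: condition met.

G3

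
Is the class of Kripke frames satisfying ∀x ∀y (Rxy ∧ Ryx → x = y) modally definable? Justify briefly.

Any modally definable frame class is closed under surjective bounded morphisms.
The 6-cycle (worlds a,b,c,d,e,f with a→b→c→d→e→f→a) is antisymmetric. Sending even-indexed worlds to • and odd-indexed worlds to ∘ is a surjective bounded morphism onto the two-world frame with •↔∘, which is not antisymmetric.
Hence antisymmetry is not modally definable.

No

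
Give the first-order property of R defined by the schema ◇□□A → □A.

∀x ∀y ∀z ((xRy ∧ xRz) → ∃w (yR²w ∧ z = w))

This is a Sahlqvist (Geach-type) schema ◇^1□^2A → □^1◇^0A.
Minimal-valuation argument: fix x; take any y with xR^1y and any z with xR^1z. Set V(A) to the set of worlds R-reachable from y in exactly 2 steps. Then □^2A holds at y, so the antecedent holds at x; validity forces ◇^0A at z, giving a w with zR^0w and yR^2w.
First-order correspondent: ∀x ∀y ∀z ((xRy ∧ xRz) → ∃w (yR²w ∧ z = w)).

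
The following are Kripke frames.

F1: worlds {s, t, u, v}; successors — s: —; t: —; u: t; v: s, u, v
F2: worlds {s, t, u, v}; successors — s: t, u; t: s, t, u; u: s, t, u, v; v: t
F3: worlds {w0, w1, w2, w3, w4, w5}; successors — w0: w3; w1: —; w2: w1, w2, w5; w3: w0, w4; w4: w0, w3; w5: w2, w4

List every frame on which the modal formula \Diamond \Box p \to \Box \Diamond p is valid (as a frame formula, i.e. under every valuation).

F2

The schema corresponds to convergence: \forall x \forall y \forall z (Rxy \wedge Rxz \to \exists w (Ryw \wedge Rzw)).
F1: fails — Rut and Rut but t and t have no common successor.
F2: ✓.
F3: fails — Rw2w5 and Rw2w1 but w5 and w1 have no common successor.
Valid on: F2.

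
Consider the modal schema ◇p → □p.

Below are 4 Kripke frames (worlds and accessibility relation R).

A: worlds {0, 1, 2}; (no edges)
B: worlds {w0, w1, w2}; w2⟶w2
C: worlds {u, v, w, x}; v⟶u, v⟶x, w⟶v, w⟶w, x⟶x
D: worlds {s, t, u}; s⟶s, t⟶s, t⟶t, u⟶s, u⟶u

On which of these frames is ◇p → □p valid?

A, B

Frame correspondent (Sahlqvist): ∀x ∀y ∀z (Rxy ∧ Rxz → y = z) — i.e. partial functionality.
A: condition met.
B: condition met.
C: fails — v sees both u and x.
D: fails — t sees both s and t.
Valid on: A, B.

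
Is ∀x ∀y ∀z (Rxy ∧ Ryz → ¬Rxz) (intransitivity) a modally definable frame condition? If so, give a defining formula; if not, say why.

Any modally definable frame class is closed under surjective bounded morphisms.
The 7-cycle (worlds a,b,c,d,e,f,g with a→b→c→d→e→f→g→a) is intransitive. Mapping every world to a single reflexive point • is a surjective bounded morphism; the reflexive point is not intransitive (R••∧R•• but R••).
Hence intransitivity is not modally definable.

Not modally definable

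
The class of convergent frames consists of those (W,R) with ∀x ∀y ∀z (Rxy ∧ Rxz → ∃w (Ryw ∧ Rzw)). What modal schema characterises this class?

◇□r → □◇r

This is convergence; the standard corresponding axiom is .2: ◇□r → □◇r.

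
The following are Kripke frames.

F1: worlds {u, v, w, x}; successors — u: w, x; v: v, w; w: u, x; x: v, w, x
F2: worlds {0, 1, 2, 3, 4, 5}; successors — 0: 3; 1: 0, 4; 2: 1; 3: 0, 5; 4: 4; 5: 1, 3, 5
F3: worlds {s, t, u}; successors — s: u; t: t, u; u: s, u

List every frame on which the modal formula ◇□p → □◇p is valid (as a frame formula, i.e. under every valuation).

Frame correspondent (Sahlqvist): ∀x ∀y ∀z (Rxy ∧ Rxz → ∃w (Ryw ∧ Rzw)) — i.e. convergence.
F1: fails — Rvv and Rvw but v and w have no common successor.
F2: fails — R10 and R14 but 0 and 4 have no common successor.
F3: ✓.

F3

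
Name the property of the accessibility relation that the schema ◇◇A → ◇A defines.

This schema is equivalent to the 4 axiom □A → □□A.
It corresponds to transitivity: ∀x ∀y ∀z (Rxy ∧ Ryz → Rxz).

transitivity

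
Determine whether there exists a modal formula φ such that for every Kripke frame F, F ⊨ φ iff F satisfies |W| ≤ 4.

Modal frame validity is preserved under disjoint unions.
Any modal formula valid on each of 5 disjoint one-world frames is valid on their disjoint union (validity is preserved under disjoint unions). Each one-world frame has |W|=1≤4, but the union has |W|=5.
So no modal formula (or set of formulas) defines exactly the |W|≤4 frames.

No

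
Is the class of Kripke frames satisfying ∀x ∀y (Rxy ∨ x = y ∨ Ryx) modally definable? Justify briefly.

If a class were modally definable it would be closed under disjoint unions (Goldblatt–Thomason).
Take 2 disjoint single-world reflexive frames: each is trivially connected, but their disjoint union has 2 worlds with no edge between distinct components, so it is not connected.
So no modal formula (or set of formulas) defines exactly the connected frames.

No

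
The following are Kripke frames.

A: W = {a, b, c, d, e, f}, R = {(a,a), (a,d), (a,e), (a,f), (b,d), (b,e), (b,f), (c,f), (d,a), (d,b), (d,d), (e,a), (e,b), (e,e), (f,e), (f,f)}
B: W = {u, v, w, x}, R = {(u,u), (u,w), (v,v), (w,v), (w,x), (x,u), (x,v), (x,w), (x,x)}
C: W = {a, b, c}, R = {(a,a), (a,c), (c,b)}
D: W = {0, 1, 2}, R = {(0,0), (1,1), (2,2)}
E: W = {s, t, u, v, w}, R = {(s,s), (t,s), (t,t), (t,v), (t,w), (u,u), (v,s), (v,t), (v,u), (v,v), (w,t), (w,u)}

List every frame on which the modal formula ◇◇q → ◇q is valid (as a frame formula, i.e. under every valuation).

Frame correspondent (Sahlqvist): ∀x ∀y ∀z (Rxy ∧ Ryz → Rxz) — i.e. transitivity.
A: fails — Reb and Rbf but not Ref.
B: fails — Rwx and Rxw but not Rww.
C: fails — Rac and Rcb but not Rab.
D: condition met.
E: fails — Rwt and Rtv but not Rwv.

D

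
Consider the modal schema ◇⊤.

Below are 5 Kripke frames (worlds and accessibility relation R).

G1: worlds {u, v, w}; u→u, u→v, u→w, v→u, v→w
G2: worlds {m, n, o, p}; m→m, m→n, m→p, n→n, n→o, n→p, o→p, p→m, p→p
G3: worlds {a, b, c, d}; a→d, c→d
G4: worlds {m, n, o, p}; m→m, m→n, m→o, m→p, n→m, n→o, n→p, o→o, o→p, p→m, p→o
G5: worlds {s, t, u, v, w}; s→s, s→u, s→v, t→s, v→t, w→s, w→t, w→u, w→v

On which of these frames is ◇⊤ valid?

G2, G4

Frame correspondent (Sahlqvist): ∀x ∃y Rxy — i.e. seriality.
G1: fails — world w has no successor.
G2: satisfies the condition.
G3: fails — world b has no successor.
G4: satisfies the condition.
G5: fails — world u has no successor.
Valid on: G2, G4.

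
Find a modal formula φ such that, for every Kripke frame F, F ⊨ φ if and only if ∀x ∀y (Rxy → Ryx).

s → □◇s

This is symmetry; the standard corresponding axiom is B: s → □◇s.
Suppose s→□◇s is valid. Take Rxy and set V(s)={x}. Then s at x, so □◇s at x, so ◇s at y, so some z with Ryz has s; z=x, i.e. Ryx.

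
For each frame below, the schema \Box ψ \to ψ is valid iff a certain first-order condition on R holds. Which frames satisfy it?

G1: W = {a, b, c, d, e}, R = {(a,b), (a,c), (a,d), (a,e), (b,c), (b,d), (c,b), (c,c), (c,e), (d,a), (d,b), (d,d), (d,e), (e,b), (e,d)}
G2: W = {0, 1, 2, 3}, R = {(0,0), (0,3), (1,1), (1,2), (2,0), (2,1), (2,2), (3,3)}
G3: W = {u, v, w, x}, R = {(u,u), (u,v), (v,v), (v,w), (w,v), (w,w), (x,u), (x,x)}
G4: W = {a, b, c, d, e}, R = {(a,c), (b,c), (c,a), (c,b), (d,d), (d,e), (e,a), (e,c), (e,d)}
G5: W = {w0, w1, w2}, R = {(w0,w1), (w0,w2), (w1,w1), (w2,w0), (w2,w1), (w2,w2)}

G2, G3

This is the axiom for reflexivity; its first-order frame correspondent is \forall x Rxx.
G1: fails — world a does not see itself.
G2: satisfies the condition.
G3: satisfies the condition.
G4: fails — world a does not see itself.
G5: fails — world w0 does not see itself.
Valid on: G2, G3.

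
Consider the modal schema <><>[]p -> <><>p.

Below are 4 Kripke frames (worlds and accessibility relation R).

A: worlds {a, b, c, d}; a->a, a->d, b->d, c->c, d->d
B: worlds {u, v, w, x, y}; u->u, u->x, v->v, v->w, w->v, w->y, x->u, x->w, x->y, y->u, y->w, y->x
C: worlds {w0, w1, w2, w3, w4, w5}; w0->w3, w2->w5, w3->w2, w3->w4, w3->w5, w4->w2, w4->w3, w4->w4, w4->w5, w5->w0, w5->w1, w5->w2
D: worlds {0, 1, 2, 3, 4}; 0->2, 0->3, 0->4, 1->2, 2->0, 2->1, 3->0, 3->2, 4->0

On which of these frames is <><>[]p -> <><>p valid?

A, B

This is the axiom for a generalized confluence (Geach) condition; its first-order frame correspondent is forall x forall y (x R^2 y -> exists w (yRw & x R^2 w)).
A: condition met.
B: condition met.
C: fails — w2R²w0 but no w with w0Rw and w2R²w.
D: fails — 1R²0 but no w with 0Rw and 1R²w.
Valid on: A, B.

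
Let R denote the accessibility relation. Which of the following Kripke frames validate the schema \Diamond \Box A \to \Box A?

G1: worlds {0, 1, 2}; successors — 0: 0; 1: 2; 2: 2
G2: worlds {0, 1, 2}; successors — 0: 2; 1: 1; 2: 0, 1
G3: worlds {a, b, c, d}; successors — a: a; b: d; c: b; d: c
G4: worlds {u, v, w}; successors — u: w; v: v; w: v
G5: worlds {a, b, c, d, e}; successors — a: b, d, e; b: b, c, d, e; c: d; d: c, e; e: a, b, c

The schema corresponds to the Euclidean property: \forall x \forall y \forall z (Rxy \wedge Rxz \to Ryz).
G1: ✓.
G2: fails — R02 and R02 but not R22.
G3: fails — Rbd and Rbd but not Rdd.
G4: fails — Ruw and Ruw but not Rww.
G5: fails — Rae and Rae but not Ree.

G1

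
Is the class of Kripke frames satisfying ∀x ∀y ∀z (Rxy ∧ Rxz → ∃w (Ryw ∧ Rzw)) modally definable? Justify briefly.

Yes, by ◇□q → □◇q

The condition is convergence. A defining modal formula is ◇□q → □◇q.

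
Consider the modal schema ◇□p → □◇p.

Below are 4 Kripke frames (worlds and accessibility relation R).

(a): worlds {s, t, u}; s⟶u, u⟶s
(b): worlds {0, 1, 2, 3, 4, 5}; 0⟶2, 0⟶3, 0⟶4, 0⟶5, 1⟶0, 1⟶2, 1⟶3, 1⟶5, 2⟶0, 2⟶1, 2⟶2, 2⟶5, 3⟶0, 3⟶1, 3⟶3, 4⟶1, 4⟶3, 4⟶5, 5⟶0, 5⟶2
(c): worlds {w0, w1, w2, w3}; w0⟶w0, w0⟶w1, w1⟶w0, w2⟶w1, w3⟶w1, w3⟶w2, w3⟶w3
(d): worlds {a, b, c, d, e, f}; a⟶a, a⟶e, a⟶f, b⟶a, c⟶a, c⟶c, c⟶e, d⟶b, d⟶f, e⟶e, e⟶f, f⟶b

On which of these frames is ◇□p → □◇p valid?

Frame correspondent (Sahlqvist): ∀x ∀y ∀z (Rxy ∧ Rxz → ∃w (Ryw ∧ Rzw)) — i.e. convergence.
(a): ✓.
(b): fails — R04 and R05 but 4 and 5 have no common successor.
(c): fails — Rw3w1 and Rw3w2 but w1 and w2 have no common successor.
(d): fails — Rae and Raf but e and f have no common successor.
Valid on: (a).

(a)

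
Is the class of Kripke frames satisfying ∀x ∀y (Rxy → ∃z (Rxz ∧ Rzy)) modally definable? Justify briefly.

Yes: it is density, defined by the C4 schema □□q → □q.

Yes — defined by □□q → □q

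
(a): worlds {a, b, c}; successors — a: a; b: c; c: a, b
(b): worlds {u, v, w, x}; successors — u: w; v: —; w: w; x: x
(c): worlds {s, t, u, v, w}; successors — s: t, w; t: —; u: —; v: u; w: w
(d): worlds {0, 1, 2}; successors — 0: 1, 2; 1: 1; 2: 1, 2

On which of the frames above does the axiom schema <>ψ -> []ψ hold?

(b)

This is the axiom for partial functionality; its first-order frame correspondent is forall x forall y forall z (Rxy & Rxz -> y = z).
(a): fails — c sees both a and b.
(b): holds.
(c): fails — s sees both t and w.
(d): fails — 0 sees both 1 and 2.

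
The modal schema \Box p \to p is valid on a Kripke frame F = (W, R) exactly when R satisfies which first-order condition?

This schema is the T axiom.
It corresponds to reflexivity: \forall x Rxx.

reflexivity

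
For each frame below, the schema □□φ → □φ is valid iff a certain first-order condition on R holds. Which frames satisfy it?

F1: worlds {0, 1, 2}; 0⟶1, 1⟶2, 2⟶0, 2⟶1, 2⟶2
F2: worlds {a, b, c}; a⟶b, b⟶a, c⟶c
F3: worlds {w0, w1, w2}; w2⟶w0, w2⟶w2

F3

The schema corresponds to density: ∀x ∀y (Rxy → ∃z (Rxz ∧ Rzy)).
F1: fails — R01 but no z with R0z and Rz1.
F2: fails — Rab but no z with Raz and Rzb.
F3: condition met.
Valid on: F3.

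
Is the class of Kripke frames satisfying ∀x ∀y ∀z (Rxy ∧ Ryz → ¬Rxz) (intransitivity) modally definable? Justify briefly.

Not modally definable

Any modally definable frame class is closed under surjective bounded morphisms.
The 7-cycle (worlds a,b,c,d,e,f,g with a→b→c→d→e→f→g→a) is intransitive. Mapping every world to a single reflexive point • is a surjective bounded morphism; the reflexive point is not intransitive (R••∧R•• but R••).
So the class is not modally definable.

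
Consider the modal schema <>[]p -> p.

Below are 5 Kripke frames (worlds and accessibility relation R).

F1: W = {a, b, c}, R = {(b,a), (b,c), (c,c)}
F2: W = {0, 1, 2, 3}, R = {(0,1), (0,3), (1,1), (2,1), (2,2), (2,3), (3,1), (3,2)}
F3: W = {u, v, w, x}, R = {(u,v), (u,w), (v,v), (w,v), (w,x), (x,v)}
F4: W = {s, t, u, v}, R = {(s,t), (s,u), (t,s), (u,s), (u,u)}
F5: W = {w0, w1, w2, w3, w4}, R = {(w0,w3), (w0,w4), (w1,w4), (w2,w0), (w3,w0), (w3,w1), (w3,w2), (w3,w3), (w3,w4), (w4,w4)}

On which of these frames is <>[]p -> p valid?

This is the axiom for symmetry; its first-order frame correspondent is forall x forall y (Rxy -> Ryx).
F1: fails — Rba but not Rab.
F2: fails — R31 but not R13.
F3: fails — Ruv but not Rvu.
F4: satisfies the condition.
F5: fails — Rw0w4 but not Rw4w0.
Valid on: F4.

F4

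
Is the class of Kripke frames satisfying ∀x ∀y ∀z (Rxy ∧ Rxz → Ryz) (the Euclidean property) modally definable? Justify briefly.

This is a Sahlqvist condition; the 5 axiom ◇r → □◇r defines it.

Yes — defined by ◇r → □◇r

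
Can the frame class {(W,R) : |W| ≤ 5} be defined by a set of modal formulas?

Modal frame validity is preserved under disjoint unions.
Any modal formula valid on each of 6 disjoint one-world frames is valid on their disjoint union (validity is preserved under disjoint unions). Each one-world frame has |W|=1≤5, but the union has |W|=6.
Hence having at most 5 worlds is not modally definable.

No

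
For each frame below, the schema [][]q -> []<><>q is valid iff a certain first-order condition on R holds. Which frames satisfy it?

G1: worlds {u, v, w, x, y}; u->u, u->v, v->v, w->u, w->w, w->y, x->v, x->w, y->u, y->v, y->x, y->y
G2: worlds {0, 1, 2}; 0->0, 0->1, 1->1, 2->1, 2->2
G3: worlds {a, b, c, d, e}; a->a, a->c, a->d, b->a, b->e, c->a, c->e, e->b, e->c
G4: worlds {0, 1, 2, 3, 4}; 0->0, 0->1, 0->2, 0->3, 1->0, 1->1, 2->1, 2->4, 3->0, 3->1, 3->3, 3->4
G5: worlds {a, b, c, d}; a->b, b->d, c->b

G1, G2

Frame correspondent (Sahlqvist): forall x forall z (xRz -> exists w (x R^2 w & z R^2 w)) — i.e. a generalized confluence (Geach) condition.
G1: satisfies the condition.
G2: satisfies the condition.
G3: fails — aRd but no w with aR²w and dR²w.
G4: fails — 2R4 but no w with 2R²w and 4R²w.
G5: fails — aRb but no w with aR²w and bR²w.
Valid on: G1, G2.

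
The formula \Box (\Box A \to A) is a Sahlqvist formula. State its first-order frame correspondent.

shift-reflexivity: \forall x \forall y (Rxy \to Ryy)

Suppose □(□A→A) is valid. Take Rxy and set V(A)={w : Ryw}. Then at y, □A holds; since □(□A→A) at x, □A→A at y, so A at y, i.e. Ryy.
Conversely, on a frame with shift-reflexivity the schema holds at every world under every valuation.
So the correspondent is shift-reflexivity.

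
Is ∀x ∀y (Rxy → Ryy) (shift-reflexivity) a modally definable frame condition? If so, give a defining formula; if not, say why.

The condition is shift-reflexivity. A defining modal formula is □(□p → p).

Yes — defined by □(□p → p)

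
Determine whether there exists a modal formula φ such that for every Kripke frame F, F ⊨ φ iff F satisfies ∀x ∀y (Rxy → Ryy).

The condition is shift-reflexivity. A defining modal formula is □(□p → p).
Suppose □(□p→p) is valid. Take Rxy and set V(p)={w : Ryw}. Then at y, □p holds; since □(□p→p) at x, □p→p at y, so p at y, i.e. Ryy.

Definable; □(□p → p) defines it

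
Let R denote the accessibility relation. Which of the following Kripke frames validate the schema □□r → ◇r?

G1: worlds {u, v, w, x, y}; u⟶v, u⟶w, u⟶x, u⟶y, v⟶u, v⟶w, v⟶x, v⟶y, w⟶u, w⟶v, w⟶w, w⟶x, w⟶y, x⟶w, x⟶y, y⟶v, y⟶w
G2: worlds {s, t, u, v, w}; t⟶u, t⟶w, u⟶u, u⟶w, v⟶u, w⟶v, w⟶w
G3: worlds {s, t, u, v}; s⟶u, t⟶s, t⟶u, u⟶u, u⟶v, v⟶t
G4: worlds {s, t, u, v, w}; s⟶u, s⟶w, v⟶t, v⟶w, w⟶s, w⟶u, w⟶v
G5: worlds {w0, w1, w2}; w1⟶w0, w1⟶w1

G1

Frame correspondent (Sahlqvist): ∀x ∃w (xR²w ∧ xRw) — i.e. a generalized confluence (Geach) condition.
G1: ✓.
G2: fails — at s but no w* with sR²w* and sRw*.
G3: fails — at v but no w with vR²w and vRw.
G4: fails — at t but no w* with tR²w* and tRw*.
G5: fails — at w0 but no w with w0R²w and w0Rw.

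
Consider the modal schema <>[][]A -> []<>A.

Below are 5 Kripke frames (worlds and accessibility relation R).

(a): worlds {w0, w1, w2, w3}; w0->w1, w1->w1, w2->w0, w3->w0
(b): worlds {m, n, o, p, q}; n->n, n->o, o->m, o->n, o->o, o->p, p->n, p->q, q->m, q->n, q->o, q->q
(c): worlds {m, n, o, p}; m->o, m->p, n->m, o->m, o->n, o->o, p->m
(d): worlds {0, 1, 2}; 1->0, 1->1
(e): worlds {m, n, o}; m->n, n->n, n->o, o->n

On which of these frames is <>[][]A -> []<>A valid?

(a), (e)

The schema corresponds to a generalized confluence (Geach) condition: forall x forall y forall z ((xRy & xRz) -> exists w (y R^2 w & zRw)).
(a): holds.
(b): fails — oRm, oRm but no w with mR²w and mRw.
(c): fails — mRp, mRp but no w with pR²w and pRw.
(d): fails — 1R0, 1R0 but no w with 0R²w and 0Rw.
(e): holds.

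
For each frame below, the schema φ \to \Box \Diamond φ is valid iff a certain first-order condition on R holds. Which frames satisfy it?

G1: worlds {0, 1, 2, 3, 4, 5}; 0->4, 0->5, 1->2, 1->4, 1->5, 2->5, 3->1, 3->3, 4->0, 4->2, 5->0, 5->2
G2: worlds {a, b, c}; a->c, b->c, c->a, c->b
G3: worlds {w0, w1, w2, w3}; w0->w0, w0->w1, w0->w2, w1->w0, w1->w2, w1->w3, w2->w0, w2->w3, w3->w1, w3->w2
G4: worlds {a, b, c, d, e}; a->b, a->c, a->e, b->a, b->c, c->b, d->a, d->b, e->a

G2

The schema corresponds to symmetry: \forall x \forall y (Rxy \to Ryx).
G1: fails — R31 but not R13.
G2: satisfies the condition.
G3: fails — Rw1w2 but not Rw2w1.
G4: fails — Rdb but not Rbd.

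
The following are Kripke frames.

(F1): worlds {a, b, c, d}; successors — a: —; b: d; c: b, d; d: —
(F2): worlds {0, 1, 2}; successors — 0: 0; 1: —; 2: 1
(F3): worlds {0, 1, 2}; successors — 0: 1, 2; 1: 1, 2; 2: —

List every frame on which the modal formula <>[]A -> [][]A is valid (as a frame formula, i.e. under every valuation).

(F2)

The schema corresponds to a generalized confluence (Geach) condition: forall x forall y forall z ((xRy & x R^2 z) -> exists w (yRw & z = w)).
(F1): fails — cRd, cR²d but no w with dRw and d=w.
(F2): condition met.
(F3): fails — 0R2, 0R²1 but no w with 2Rw and 1=w.
Valid on: (F2).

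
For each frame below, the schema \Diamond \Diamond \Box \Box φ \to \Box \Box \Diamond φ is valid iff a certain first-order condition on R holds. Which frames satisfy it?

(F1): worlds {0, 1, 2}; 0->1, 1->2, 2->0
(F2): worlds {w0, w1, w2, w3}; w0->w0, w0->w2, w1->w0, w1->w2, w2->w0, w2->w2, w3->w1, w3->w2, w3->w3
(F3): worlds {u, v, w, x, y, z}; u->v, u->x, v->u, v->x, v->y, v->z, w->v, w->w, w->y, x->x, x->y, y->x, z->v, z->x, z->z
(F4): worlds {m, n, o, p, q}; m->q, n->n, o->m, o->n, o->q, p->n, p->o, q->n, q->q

(F2), (F3)

Frame correspondent (Sahlqvist): \forall x \forall y \forall z ((x R^2 y \wedge x R^2 z) \to \exists w (y R^2 w \wedge zRw)) — i.e. a generalized confluence (Geach) condition.
(F1): fails — 0R²2, 0R²2 but no w with 2R²w and 2Rw.
(F2): satisfies the condition.
(F3): satisfies the condition.
(F4): fails — pR²n, pR²m but no w with nR²w and mRw.
Valid on: (F2), (F3).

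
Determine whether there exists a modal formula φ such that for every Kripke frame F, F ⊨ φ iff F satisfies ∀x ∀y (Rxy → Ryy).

Definable; □(□q → q) defines it

This is a Sahlqvist condition; the T□ axiom □(□q → q) defines it.
Suppose □(□q→q) is valid. Take Rxy and set V(q)={w : Ryw}. Then at y, □q holds; since □(□q→q) at x, □q→q at y, so q at y, i.e. Ryy.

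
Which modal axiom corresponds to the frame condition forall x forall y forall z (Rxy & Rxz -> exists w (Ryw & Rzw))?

The condition is convergence. The .2 schema ◇□q → □◇q defines it.
Suppose ◇□q→□◇q is valid. Take Rxy, Rxz and set V(q)={w : Ryw}. Then □q at y so ◇□q at x, so □◇q at x, so ◇q at z, giving w with Rzw and Ryw.

◇□q → □◇q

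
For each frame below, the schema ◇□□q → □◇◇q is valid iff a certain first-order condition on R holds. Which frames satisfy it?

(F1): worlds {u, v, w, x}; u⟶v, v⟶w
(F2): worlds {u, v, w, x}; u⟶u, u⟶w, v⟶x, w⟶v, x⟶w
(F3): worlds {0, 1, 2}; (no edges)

(F3)

The schema corresponds to a generalized confluence (Geach) condition: ∀x ∀y ∀z ((xRy ∧ xRz) → ∃w (yR²w ∧ zR²w)).
(F1): fails — uRv, uRv but no t with vR²t and vR²t.
(F2): fails — uRu, uRw but no t with uR²t and wR²t.
(F3): satisfies the condition.
Valid on: (F3).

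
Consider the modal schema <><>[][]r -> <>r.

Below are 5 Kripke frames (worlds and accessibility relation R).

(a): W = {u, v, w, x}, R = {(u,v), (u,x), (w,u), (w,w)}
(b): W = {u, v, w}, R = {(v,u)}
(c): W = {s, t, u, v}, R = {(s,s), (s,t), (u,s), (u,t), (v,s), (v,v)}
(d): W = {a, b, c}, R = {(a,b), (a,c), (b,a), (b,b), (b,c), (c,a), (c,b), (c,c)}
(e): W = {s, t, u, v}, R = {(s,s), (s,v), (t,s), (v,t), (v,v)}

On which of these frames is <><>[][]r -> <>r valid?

(b), (d), (e)

Frame correspondent (Sahlqvist): forall x forall y (x R^2 y -> exists w (y R^2 w & xRw)) — i.e. a generalized confluence (Geach) condition.
(a): fails — wR²u but no t with uR²t and wRt.
(b): satisfies the condition.
(c): fails — sR²t but no w with tR²w and sRw.
(d): satisfies the condition.
(e): satisfies the condition.
Valid on: (b), (d), (e).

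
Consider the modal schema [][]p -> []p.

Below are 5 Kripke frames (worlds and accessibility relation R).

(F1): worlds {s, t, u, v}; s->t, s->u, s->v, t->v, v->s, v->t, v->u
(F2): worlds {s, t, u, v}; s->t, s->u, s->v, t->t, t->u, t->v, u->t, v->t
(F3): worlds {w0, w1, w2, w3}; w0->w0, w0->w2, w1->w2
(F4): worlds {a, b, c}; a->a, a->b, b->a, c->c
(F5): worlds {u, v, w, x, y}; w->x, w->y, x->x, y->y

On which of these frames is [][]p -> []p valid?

(F2), (F4), (F5)

Frame correspondent (Sahlqvist): forall x forall y (Rxy -> exists z (Rxz & Rzy)) — i.e. density.
(F1): fails — Rtv but no z with Rtz and Rzv.
(F2): holds.
(F3): fails — Rw1w2 but no z with Rw1z and Rzw2.
(F4): holds.
(F5): holds.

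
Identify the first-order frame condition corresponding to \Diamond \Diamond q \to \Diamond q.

Replacing q by ¬q and contraposing gives the equivalent schema □q → □□q.
Suppose □q→□□q is valid. Take Rxy, Ryz and set V(q)={w : Rxw}. Then □q at x, so □□q at x, so □q at y, so q at z, i.e. Rxz.
Conversely, any frame satisfying \forall x \forall y \forall z (Rxy \wedge Ryz \to Rxz) validates the schema.
Frame condition: \forall x \forall y \forall z (Rxy \wedge Ryz \to Rxz).

Transitivity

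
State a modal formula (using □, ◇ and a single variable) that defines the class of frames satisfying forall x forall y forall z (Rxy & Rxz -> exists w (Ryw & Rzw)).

◇□s → □◇s

A defining formula is ◇□s → □◇s (the .2 axiom).
Suppose ◇□s→□◇s is valid. Take Rxy, Rxz and set V(s)={w : Ryw}. Then □s at y so ◇□s at x, so □◇s at x, so ◇s at z, giving w with Rzw and Ryw.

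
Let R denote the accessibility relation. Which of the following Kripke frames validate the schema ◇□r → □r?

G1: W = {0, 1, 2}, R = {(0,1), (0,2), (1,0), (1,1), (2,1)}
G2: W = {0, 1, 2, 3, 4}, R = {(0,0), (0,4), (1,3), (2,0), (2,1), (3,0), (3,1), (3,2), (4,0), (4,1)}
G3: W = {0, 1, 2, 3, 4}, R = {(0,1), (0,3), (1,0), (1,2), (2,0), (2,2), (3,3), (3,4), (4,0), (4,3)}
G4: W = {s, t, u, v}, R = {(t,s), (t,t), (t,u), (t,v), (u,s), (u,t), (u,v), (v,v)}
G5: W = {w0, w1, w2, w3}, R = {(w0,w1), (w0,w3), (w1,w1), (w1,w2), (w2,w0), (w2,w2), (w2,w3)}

This is the axiom for a generalized confluence (Geach) condition; its first-order frame correspondent is ∀x ∀y ∀z ((xRy ∧ xRz) → ∃w (yRw ∧ z = w)).
G1: fails — 0R1, 0R2 but no w with 1Rw and 2=w.
G2: fails — 0R4, 0R4 but no w with 4Rw and 4=w.
G3: fails — 0R1, 0R1 but no w with 1Rw and 1=w.
G4: fails — tRs, tRs but no w with sRw and s=w.
G5: fails — w0Rw1, w0Rw3 but no w with w1Rw and w3=w.

none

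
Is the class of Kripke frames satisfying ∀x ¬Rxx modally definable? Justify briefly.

No

Any modally definable frame class is closed under surjective bounded morphisms.
The 4-cycle (worlds 0,1,2,3 with 0→1→2→3→0) is irreflexive, and the map sending every world to a single reflexive point • is a surjective bounded morphism (forth: every edge maps to (•,•); back: every world has a successor). So any modal formula valid on the 4-cycle is also valid on the reflexive point, which is not irreflexive.
So no modal formula (or set of formulas) defines exactly the irreflexive frames.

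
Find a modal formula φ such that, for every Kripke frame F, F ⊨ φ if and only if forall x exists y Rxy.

The condition is seriality. The D schema □r → ◇r defines it.
Suppose □r→◇r is valid. At any x set V(r)=W. Then □r at x, so ◇r at x, so x has a successor.

□r → ◇r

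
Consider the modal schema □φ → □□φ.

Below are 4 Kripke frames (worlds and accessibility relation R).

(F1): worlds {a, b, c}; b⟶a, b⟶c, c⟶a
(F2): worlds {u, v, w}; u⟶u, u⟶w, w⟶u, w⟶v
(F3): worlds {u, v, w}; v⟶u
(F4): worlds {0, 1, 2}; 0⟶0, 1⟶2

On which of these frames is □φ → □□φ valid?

(F1), (F3), (F4)

The schema corresponds to transitivity: ∀x ∀y ∀z (Rxy ∧ Ryz → Rxz).
(F1): ✓.
(F2): fails — Rwu and Ruw but not Rww.
(F3): ✓.
(F4): ✓.
Valid on: (F1), (F3), (F4).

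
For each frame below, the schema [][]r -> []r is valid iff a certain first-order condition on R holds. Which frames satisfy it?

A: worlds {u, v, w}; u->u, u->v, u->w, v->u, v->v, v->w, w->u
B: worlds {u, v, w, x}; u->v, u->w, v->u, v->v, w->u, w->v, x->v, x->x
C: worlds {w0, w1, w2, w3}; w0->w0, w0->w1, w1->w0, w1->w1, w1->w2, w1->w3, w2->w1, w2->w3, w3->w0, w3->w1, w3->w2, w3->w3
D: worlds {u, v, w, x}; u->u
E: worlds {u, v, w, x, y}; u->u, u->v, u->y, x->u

Frame correspondent (Sahlqvist): forall x forall y (Rxy -> exists z (Rxz & Rzy)) — i.e. density.
A: holds.
B: fails — Ruw but no z with Ruz and Rzw.
C: holds.
D: holds.
E: holds.
Valid on: A, C, D, E.

A, C, D, E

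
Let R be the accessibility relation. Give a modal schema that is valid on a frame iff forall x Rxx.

□q → q

A defining formula is □q → q (the T axiom).
Suppose □q→q is valid. At any x set V(q)={w : Rxw}. Then □q holds at x, so q holds at x, i.e. Rxx.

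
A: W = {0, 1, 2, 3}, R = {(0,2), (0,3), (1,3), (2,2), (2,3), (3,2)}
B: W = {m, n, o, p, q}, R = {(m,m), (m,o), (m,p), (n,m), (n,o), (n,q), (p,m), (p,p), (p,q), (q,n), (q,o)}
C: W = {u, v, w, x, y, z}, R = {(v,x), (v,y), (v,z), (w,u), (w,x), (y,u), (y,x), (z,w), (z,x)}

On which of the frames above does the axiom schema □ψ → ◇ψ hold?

A

Frame correspondent (Sahlqvist): ∀x ∃y Rxy — i.e. seriality.
A: ✓.
B: fails — world o has no successor.
C: fails — world u has no successor.
Valid on: A.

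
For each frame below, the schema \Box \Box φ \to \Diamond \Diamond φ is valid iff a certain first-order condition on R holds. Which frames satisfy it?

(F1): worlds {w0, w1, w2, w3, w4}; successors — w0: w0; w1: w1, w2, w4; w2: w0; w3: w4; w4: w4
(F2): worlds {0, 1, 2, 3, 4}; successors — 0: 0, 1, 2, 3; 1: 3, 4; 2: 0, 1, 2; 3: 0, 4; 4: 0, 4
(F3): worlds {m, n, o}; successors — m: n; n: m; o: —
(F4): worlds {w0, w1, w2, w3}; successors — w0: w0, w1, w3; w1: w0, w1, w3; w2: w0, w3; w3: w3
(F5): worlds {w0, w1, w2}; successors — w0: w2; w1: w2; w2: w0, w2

(F1), (F2), (F4), (F5)

The schema corresponds to a generalized confluence (Geach) condition: \forall x \exists w (x R^2 w \wedge x R^2 w).
(F1): ✓.
(F2): ✓.
(F3): fails — at o but no w with oR²w and oR²w.
(F4): ✓.
(F5): ✓.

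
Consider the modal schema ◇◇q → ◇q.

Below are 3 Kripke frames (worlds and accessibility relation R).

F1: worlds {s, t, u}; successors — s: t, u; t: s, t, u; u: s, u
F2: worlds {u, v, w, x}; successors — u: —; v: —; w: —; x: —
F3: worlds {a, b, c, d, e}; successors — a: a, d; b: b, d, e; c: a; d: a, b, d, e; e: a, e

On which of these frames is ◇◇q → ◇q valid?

F2

The schema corresponds to transitivity: ∀x ∀y ∀z (Rxy ∧ Ryz → Rxz).
F1: fails — Rus and Rst but not Rut.
F2: satisfies the condition.
F3: fails — Rea and Rad but not Red.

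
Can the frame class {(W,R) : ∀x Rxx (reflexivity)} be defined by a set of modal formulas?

Yes, by □p → p

Yes: it is reflexivity, defined by the T schema □p → p.
Suppose □p→p is valid. At any x set V(p)={w : Rxw}. Then □p holds at x, so p holds at x, i.e. Rxx.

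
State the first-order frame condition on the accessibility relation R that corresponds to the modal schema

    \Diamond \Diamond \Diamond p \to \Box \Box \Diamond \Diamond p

This is a Sahlqvist (Geach-type) schema ◇^3□^0p → □^2◇^2p.
Minimal-valuation argument: fix x; take any y with xR^3y and any z with xR^2z. Set V(p) to the set of worlds R-reachable from y in exactly 0 steps. Then □^0p holds at y, so the antecedent holds at x; validity forces ◇^2p at z, giving a w with zR^2w and yR^0w.
First-order correspondent: \forall x \forall y \forall z ((x R^3 y \wedge x R^2 z) \to \exists w (y = w \wedge z R^2 w)).

\forall x \forall y \forall z ((x R^3 y \wedge x R^2 z) \to \exists w (y = w \wedge z R^2 w))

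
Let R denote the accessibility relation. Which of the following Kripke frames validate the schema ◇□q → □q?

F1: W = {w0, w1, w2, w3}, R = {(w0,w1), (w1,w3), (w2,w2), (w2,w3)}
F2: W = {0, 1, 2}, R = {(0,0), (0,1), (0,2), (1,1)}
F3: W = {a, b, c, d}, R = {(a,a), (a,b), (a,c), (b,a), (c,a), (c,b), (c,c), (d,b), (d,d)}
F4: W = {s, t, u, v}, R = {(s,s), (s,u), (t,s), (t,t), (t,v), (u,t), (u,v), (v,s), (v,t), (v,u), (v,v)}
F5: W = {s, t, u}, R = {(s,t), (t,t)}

F5

This is the axiom for the Euclidean property; its first-order frame correspondent is ∀x ∀y ∀z (Rxy ∧ Rxz → Ryz).
F1: fails — Rw0w1 and Rw0w1 but not Rw1w1.
F2: fails — R01 and R00 but not R10.
F3: fails — Rab and Rab but not Rbb.
F4: fails — Rsu and Rsu but not Ruu.
F5: ✓.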